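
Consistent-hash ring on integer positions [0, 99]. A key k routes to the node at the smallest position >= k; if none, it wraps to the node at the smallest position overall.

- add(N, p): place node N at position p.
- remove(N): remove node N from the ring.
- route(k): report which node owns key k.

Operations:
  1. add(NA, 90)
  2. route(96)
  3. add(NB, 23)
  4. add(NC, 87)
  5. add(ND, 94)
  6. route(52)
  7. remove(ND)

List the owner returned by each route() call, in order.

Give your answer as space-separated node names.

Answer: NA NC

Derivation:
Op 1: add NA@90 -> ring=[90:NA]
Op 2: route key 96: none >= 96, wrap to smallest pos 90 -> NA
Op 3: add NB@23 -> ring=[23:NB,90:NA]
Op 4: add NC@87 -> ring=[23:NB,87:NC,90:NA]
Op 5: add ND@94 -> ring=[23:NB,87:NC,90:NA,94:ND]
Op 6: route key 52: smallest pos >= 52 is 87 -> NC
Op 7: remove ND -> ring=[23:NB,87:NC,90:NA]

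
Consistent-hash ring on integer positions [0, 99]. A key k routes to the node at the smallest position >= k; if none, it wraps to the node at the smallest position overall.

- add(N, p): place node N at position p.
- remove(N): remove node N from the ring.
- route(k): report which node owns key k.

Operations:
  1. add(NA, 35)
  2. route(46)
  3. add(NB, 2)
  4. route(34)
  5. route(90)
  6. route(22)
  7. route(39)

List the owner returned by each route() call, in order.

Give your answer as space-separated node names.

Answer: NA NA NB NA NB

Derivation:
Op 1: add NA@35 -> ring=[35:NA]
Op 2: route key 46: none >= 46, wrap to smallest pos 35 -> NA
Op 3: add NB@2 -> ring=[2:NB,35:NA]
Op 4: route key 34: smallest pos >= 34 is 35 -> NA
Op 5: route key 90: none >= 90, wrap to smallest pos 2 -> NB
Op 6: route key 22: smallest pos >= 22 is 35 -> NA
Op 7: route key 39: none >= 39, wrap to smallest pos 2 -> NB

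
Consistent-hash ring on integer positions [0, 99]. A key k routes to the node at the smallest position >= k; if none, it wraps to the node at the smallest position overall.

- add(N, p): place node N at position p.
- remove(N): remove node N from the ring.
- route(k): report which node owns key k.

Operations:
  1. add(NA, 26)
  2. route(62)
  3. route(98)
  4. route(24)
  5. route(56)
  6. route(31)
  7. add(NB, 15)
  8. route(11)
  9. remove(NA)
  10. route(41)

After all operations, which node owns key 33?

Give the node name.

Op 1: add NA@26 -> ring=[26:NA]
Op 2: route key 62: none >= 62, wrap to smallest pos 26 -> NA
Op 3: route key 98: none >= 98, wrap to smallest pos 26 -> NA
Op 4: route key 24: smallest pos >= 24 is 26 -> NA
Op 5: route key 56: none >= 56, wrap to smallest pos 26 -> NA
Op 6: route key 31: none >= 31, wrap to smallest pos 26 -> NA
Op 7: add NB@15 -> ring=[15:NB,26:NA]
Op 8: route key 11: smallest pos >= 11 is 15 -> NB
Op 9: remove NA -> ring=[15:NB]
Op 10: route key 41: none >= 41, wrap to smallest pos 15 -> NB
Final route key 33: none >= 33, wrap to smallest pos 15 -> NB

Answer: NB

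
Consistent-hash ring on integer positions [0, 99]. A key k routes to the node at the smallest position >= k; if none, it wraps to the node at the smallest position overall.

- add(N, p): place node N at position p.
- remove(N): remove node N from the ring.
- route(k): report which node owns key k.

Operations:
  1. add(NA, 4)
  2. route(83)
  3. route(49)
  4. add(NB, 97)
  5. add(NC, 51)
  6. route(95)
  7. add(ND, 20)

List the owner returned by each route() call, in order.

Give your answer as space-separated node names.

Op 1: add NA@4 -> ring=[4:NA]
Op 2: route key 83: none >= 83, wrap to smallest pos 4 -> NA
Op 3: route key 49: none >= 49, wrap to smallest pos 4 -> NA
Op 4: add NB@97 -> ring=[4:NA,97:NB]
Op 5: add NC@51 -> ring=[4:NA,51:NC,97:NB]
Op 6: route key 95: smallest pos >= 95 is 97 -> NB
Op 7: add ND@20 -> ring=[4:NA,20:ND,51:NC,97:NB]

Answer: NA NA NB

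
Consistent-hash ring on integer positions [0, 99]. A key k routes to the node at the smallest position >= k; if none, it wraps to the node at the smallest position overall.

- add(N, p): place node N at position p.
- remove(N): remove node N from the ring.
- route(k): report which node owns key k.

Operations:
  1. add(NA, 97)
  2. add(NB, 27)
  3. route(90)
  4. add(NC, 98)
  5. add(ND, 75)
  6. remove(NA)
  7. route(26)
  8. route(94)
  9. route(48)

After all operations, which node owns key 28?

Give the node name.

Answer: ND

Derivation:
Op 1: add NA@97 -> ring=[97:NA]
Op 2: add NB@27 -> ring=[27:NB,97:NA]
Op 3: route key 90: smallest pos >= 90 is 97 -> NA
Op 4: add NC@98 -> ring=[27:NB,97:NA,98:NC]
Op 5: add ND@75 -> ring=[27:NB,75:ND,97:NA,98:NC]
Op 6: remove NA -> ring=[27:NB,75:ND,98:NC]
Op 7: route key 26: smallest pos >= 26 is 27 -> NB
Op 8: route key 94: smallest pos >= 94 is 98 -> NC
Op 9: route key 48: smallest pos >= 48 is 75 -> ND
Final route key 28: smallest pos >= 28 is 75 -> ND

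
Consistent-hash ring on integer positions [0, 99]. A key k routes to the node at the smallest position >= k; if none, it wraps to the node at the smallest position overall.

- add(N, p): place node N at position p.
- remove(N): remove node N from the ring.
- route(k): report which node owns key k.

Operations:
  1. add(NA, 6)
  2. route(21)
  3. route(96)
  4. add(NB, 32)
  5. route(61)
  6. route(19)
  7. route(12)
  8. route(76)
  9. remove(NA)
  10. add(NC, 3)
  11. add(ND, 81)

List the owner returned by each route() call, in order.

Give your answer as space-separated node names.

Answer: NA NA NA NB NB NA

Derivation:
Op 1: add NA@6 -> ring=[6:NA]
Op 2: route key 21: none >= 21, wrap to smallest pos 6 -> NA
Op 3: route key 96: none >= 96, wrap to smallest pos 6 -> NA
Op 4: add NB@32 -> ring=[6:NA,32:NB]
Op 5: route key 61: none >= 61, wrap to smallest pos 6 -> NA
Op 6: route key 19: smallest pos >= 19 is 32 -> NB
Op 7: route key 12: smallest pos >= 12 is 32 -> NB
Op 8: route key 76: none >= 76, wrap to smallest pos 6 -> NA
Op 9: remove NA -> ring=[32:NB]
Op 10: add NC@3 -> ring=[3:NC,32:NB]
Op 11: add ND@81 -> ring=[3:NC,32:NB,81:ND]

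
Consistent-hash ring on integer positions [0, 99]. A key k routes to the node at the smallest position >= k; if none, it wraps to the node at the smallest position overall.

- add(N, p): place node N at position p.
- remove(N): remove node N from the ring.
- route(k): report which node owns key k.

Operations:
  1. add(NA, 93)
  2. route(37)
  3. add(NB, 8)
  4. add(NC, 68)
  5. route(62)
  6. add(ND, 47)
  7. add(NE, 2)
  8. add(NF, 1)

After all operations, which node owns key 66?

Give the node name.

Op 1: add NA@93 -> ring=[93:NA]
Op 2: route key 37: smallest pos >= 37 is 93 -> NA
Op 3: add NB@8 -> ring=[8:NB,93:NA]
Op 4: add NC@68 -> ring=[8:NB,68:NC,93:NA]
Op 5: route key 62: smallest pos >= 62 is 68 -> NC
Op 6: add ND@47 -> ring=[8:NB,47:ND,68:NC,93:NA]
Op 7: add NE@2 -> ring=[2:NE,8:NB,47:ND,68:NC,93:NA]
Op 8: add NF@1 -> ring=[1:NF,2:NE,8:NB,47:ND,68:NC,93:NA]
Final route key 66: smallest pos >= 66 is 68 -> NC

Answer: NC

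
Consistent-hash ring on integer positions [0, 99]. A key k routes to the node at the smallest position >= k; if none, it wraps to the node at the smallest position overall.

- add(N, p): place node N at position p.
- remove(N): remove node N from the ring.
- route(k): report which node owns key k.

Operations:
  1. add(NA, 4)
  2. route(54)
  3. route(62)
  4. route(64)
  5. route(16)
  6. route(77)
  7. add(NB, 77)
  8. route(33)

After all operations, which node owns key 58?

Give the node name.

Answer: NB

Derivation:
Op 1: add NA@4 -> ring=[4:NA]
Op 2: route key 54: none >= 54, wrap to smallest pos 4 -> NA
Op 3: route key 62: none >= 62, wrap to smallest pos 4 -> NA
Op 4: route key 64: none >= 64, wrap to smallest pos 4 -> NA
Op 5: route key 16: none >= 16, wrap to smallest pos 4 -> NA
Op 6: route key 77: none >= 77, wrap to smallest pos 4 -> NA
Op 7: add NB@77 -> ring=[4:NA,77:NB]
Op 8: route key 33: smallest pos >= 33 is 77 -> NB
Final route key 58: smallest pos >= 58 is 77 -> NB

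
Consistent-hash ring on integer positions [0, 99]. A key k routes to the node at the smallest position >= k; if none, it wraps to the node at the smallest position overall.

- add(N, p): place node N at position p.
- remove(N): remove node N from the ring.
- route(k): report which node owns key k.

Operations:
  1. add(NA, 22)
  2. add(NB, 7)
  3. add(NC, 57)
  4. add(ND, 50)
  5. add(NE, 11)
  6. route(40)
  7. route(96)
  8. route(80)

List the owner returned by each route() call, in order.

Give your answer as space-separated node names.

Op 1: add NA@22 -> ring=[22:NA]
Op 2: add NB@7 -> ring=[7:NB,22:NA]
Op 3: add NC@57 -> ring=[7:NB,22:NA,57:NC]
Op 4: add ND@50 -> ring=[7:NB,22:NA,50:ND,57:NC]
Op 5: add NE@11 -> ring=[7:NB,11:NE,22:NA,50:ND,57:NC]
Op 6: route key 40: smallest pos >= 40 is 50 -> ND
Op 7: route key 96: none >= 96, wrap to smallest pos 7 -> NB
Op 8: route key 80: none >= 80, wrap to smallest pos 7 -> NB

Answer: ND NB NB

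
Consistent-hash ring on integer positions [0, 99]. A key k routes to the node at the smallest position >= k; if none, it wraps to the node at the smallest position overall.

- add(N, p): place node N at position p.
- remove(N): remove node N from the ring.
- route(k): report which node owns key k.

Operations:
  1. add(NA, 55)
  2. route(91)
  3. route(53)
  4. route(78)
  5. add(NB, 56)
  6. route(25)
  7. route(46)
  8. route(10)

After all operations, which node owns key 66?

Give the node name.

Answer: NA

Derivation:
Op 1: add NA@55 -> ring=[55:NA]
Op 2: route key 91: none >= 91, wrap to smallest pos 55 -> NA
Op 3: route key 53: smallest pos >= 53 is 55 -> NA
Op 4: route key 78: none >= 78, wrap to smallest pos 55 -> NA
Op 5: add NB@56 -> ring=[55:NA,56:NB]
Op 6: route key 25: smallest pos >= 25 is 55 -> NA
Op 7: route key 46: smallest pos >= 46 is 55 -> NA
Op 8: route key 10: smallest pos >= 10 is 55 -> NA
Final route key 66: none >= 66, wrap to smallest pos 55 -> NA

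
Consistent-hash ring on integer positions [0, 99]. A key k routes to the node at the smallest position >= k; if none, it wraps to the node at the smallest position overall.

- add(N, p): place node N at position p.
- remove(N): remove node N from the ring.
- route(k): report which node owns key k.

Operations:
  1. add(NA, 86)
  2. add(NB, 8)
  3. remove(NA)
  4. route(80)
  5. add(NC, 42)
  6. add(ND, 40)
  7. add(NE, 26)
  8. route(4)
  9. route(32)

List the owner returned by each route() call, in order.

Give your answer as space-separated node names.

Answer: NB NB ND

Derivation:
Op 1: add NA@86 -> ring=[86:NA]
Op 2: add NB@8 -> ring=[8:NB,86:NA]
Op 3: remove NA -> ring=[8:NB]
Op 4: route key 80: none >= 80, wrap to smallest pos 8 -> NB
Op 5: add NC@42 -> ring=[8:NB,42:NC]
Op 6: add ND@40 -> ring=[8:NB,40:ND,42:NC]
Op 7: add NE@26 -> ring=[8:NB,26:NE,40:ND,42:NC]
Op 8: route key 4: smallest pos >= 4 is 8 -> NB
Op 9: route key 32: smallest pos >= 32 is 40 -> ND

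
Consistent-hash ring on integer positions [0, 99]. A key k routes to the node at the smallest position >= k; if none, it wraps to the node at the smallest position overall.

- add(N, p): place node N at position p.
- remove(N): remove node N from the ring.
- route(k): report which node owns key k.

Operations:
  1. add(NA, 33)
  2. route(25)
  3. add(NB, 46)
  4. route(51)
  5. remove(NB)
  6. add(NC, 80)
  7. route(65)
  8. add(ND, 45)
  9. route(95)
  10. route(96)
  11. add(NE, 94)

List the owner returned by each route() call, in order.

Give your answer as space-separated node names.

Op 1: add NA@33 -> ring=[33:NA]
Op 2: route key 25: smallest pos >= 25 is 33 -> NA
Op 3: add NB@46 -> ring=[33:NA,46:NB]
Op 4: route key 51: none >= 51, wrap to smallest pos 33 -> NA
Op 5: remove NB -> ring=[33:NA]
Op 6: add NC@80 -> ring=[33:NA,80:NC]
Op 7: route key 65: smallest pos >= 65 is 80 -> NC
Op 8: add ND@45 -> ring=[33:NA,45:ND,80:NC]
Op 9: route key 95: none >= 95, wrap to smallest pos 33 -> NA
Op 10: route key 96: none >= 96, wrap to smallest pos 33 -> NA
Op 11: add NE@94 -> ring=[33:NA,45:ND,80:NC,94:NE]

Answer: NA NA NC NA NA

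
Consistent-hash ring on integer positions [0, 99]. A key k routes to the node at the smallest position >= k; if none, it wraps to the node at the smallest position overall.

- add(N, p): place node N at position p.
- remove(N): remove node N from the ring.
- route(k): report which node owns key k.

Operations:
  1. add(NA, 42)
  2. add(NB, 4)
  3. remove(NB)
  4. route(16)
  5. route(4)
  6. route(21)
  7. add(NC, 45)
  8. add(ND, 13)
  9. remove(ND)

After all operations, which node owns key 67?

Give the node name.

Answer: NA

Derivation:
Op 1: add NA@42 -> ring=[42:NA]
Op 2: add NB@4 -> ring=[4:NB,42:NA]
Op 3: remove NB -> ring=[42:NA]
Op 4: route key 16: smallest pos >= 16 is 42 -> NA
Op 5: route key 4: smallest pos >= 4 is 42 -> NA
Op 6: route key 21: smallest pos >= 21 is 42 -> NA
Op 7: add NC@45 -> ring=[42:NA,45:NC]
Op 8: add ND@13 -> ring=[13:ND,42:NA,45:NC]
Op 9: remove ND -> ring=[42:NA,45:NC]
Final route key 67: none >= 67, wrap to smallest pos 42 -> NA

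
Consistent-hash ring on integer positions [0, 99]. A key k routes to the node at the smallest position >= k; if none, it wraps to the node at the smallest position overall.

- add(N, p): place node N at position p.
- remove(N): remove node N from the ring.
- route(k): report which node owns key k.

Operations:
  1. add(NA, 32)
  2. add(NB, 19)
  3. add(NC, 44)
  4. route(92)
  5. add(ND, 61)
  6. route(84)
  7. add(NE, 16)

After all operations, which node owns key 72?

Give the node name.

Op 1: add NA@32 -> ring=[32:NA]
Op 2: add NB@19 -> ring=[19:NB,32:NA]
Op 3: add NC@44 -> ring=[19:NB,32:NA,44:NC]
Op 4: route key 92: none >= 92, wrap to smallest pos 19 -> NB
Op 5: add ND@61 -> ring=[19:NB,32:NA,44:NC,61:ND]
Op 6: route key 84: none >= 84, wrap to smallest pos 19 -> NB
Op 7: add NE@16 -> ring=[16:NE,19:NB,32:NA,44:NC,61:ND]
Final route key 72: none >= 72, wrap to smallest pos 16 -> NE

Answer: NE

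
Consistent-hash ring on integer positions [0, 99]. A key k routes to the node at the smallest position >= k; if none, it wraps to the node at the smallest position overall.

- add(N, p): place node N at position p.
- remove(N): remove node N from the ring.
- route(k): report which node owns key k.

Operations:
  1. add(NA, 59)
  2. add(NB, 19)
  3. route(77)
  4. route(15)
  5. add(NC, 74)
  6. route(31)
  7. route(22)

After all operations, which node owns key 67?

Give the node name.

Answer: NC

Derivation:
Op 1: add NA@59 -> ring=[59:NA]
Op 2: add NB@19 -> ring=[19:NB,59:NA]
Op 3: route key 77: none >= 77, wrap to smallest pos 19 -> NB
Op 4: route key 15: smallest pos >= 15 is 19 -> NB
Op 5: add NC@74 -> ring=[19:NB,59:NA,74:NC]
Op 6: route key 31: smallest pos >= 31 is 59 -> NA
Op 7: route key 22: smallest pos >= 22 is 59 -> NA
Final route key 67: smallest pos >= 67 is 74 -> NC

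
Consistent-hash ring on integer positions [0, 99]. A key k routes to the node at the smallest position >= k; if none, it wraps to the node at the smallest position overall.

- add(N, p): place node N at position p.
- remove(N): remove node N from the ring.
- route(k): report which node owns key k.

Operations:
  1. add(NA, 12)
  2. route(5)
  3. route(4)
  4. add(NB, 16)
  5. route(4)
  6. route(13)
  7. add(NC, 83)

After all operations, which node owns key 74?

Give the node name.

Op 1: add NA@12 -> ring=[12:NA]
Op 2: route key 5: smallest pos >= 5 is 12 -> NA
Op 3: route key 4: smallest pos >= 4 is 12 -> NA
Op 4: add NB@16 -> ring=[12:NA,16:NB]
Op 5: route key 4: smallest pos >= 4 is 12 -> NA
Op 6: route key 13: smallest pos >= 13 is 16 -> NB
Op 7: add NC@83 -> ring=[12:NA,16:NB,83:NC]
Final route key 74: smallest pos >= 74 is 83 -> NC

Answer: NC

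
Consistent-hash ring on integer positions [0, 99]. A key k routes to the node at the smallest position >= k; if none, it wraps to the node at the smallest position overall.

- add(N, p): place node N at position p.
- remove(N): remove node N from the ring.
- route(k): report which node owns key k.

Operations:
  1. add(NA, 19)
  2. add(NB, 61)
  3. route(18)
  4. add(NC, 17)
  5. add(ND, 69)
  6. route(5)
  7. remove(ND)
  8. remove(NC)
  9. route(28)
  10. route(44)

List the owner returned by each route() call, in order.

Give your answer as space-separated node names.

Op 1: add NA@19 -> ring=[19:NA]
Op 2: add NB@61 -> ring=[19:NA,61:NB]
Op 3: route key 18: smallest pos >= 18 is 19 -> NA
Op 4: add NC@17 -> ring=[17:NC,19:NA,61:NB]
Op 5: add ND@69 -> ring=[17:NC,19:NA,61:NB,69:ND]
Op 6: route key 5: smallest pos >= 5 is 17 -> NC
Op 7: remove ND -> ring=[17:NC,19:NA,61:NB]
Op 8: remove NC -> ring=[19:NA,61:NB]
Op 9: route key 28: smallest pos >= 28 is 61 -> NB
Op 10: route key 44: smallest pos >= 44 is 61 -> NB

Answer: NA NC NB NB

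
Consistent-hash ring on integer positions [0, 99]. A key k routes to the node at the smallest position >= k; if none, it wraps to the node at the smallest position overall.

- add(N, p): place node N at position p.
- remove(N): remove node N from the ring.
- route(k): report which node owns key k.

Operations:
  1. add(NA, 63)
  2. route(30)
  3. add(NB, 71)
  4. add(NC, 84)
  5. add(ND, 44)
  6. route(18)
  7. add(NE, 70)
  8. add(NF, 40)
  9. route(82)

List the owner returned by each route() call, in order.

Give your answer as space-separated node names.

Answer: NA ND NC

Derivation:
Op 1: add NA@63 -> ring=[63:NA]
Op 2: route key 30: smallest pos >= 30 is 63 -> NA
Op 3: add NB@71 -> ring=[63:NA,71:NB]
Op 4: add NC@84 -> ring=[63:NA,71:NB,84:NC]
Op 5: add ND@44 -> ring=[44:ND,63:NA,71:NB,84:NC]
Op 6: route key 18: smallest pos >= 18 is 44 -> ND
Op 7: add NE@70 -> ring=[44:ND,63:NA,70:NE,71:NB,84:NC]
Op 8: add NF@40 -> ring=[40:NF,44:ND,63:NA,70:NE,71:NB,84:NC]
Op 9: route key 82: smallest pos >= 82 is 84 -> NC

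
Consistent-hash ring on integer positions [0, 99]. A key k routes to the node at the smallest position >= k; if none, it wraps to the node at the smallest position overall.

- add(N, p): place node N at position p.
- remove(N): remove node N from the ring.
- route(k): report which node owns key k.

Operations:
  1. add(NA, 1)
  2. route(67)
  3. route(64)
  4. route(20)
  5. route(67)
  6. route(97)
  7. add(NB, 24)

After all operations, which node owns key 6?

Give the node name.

Op 1: add NA@1 -> ring=[1:NA]
Op 2: route key 67: none >= 67, wrap to smallest pos 1 -> NA
Op 3: route key 64: none >= 64, wrap to smallest pos 1 -> NA
Op 4: route key 20: none >= 20, wrap to smallest pos 1 -> NA
Op 5: route key 67: none >= 67, wrap to smallest pos 1 -> NA
Op 6: route key 97: none >= 97, wrap to smallest pos 1 -> NA
Op 7: add NB@24 -> ring=[1:NA,24:NB]
Final route key 6: smallest pos >= 6 is 24 -> NB

Answer: NB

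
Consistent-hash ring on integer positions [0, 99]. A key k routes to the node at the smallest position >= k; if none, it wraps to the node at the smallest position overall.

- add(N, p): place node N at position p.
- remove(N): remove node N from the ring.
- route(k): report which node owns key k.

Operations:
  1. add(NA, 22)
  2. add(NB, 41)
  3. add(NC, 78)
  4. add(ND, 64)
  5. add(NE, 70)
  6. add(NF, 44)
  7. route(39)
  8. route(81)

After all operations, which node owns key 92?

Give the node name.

Answer: NA

Derivation:
Op 1: add NA@22 -> ring=[22:NA]
Op 2: add NB@41 -> ring=[22:NA,41:NB]
Op 3: add NC@78 -> ring=[22:NA,41:NB,78:NC]
Op 4: add ND@64 -> ring=[22:NA,41:NB,64:ND,78:NC]
Op 5: add NE@70 -> ring=[22:NA,41:NB,64:ND,70:NE,78:NC]
Op 6: add NF@44 -> ring=[22:NA,41:NB,44:NF,64:ND,70:NE,78:NC]
Op 7: route key 39: smallest pos >= 39 is 41 -> NB
Op 8: route key 81: none >= 81, wrap to smallest pos 22 -> NA
Final route key 92: none >= 92, wrap to smallest pos 22 -> NA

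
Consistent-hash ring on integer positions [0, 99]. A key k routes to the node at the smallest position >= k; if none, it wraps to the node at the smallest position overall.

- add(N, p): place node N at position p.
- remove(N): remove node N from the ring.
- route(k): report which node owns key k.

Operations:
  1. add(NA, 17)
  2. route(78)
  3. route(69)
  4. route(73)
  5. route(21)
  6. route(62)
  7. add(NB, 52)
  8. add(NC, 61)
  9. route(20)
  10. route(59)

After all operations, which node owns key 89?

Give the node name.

Op 1: add NA@17 -> ring=[17:NA]
Op 2: route key 78: none >= 78, wrap to smallest pos 17 -> NA
Op 3: route key 69: none >= 69, wrap to smallest pos 17 -> NA
Op 4: route key 73: none >= 73, wrap to smallest pos 17 -> NA
Op 5: route key 21: none >= 21, wrap to smallest pos 17 -> NA
Op 6: route key 62: none >= 62, wrap to smallest pos 17 -> NA
Op 7: add NB@52 -> ring=[17:NA,52:NB]
Op 8: add NC@61 -> ring=[17:NA,52:NB,61:NC]
Op 9: route key 20: smallest pos >= 20 is 52 -> NB
Op 10: route key 59: smallest pos >= 59 is 61 -> NC
Final route key 89: none >= 89, wrap to smallest pos 17 -> NA

Answer: NA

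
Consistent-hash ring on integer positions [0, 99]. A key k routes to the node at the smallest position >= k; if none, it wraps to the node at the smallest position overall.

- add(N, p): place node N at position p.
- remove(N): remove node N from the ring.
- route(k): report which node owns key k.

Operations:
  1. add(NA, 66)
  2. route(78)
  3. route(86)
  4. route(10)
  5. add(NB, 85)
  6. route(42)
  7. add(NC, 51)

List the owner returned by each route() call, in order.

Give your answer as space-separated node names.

Op 1: add NA@66 -> ring=[66:NA]
Op 2: route key 78: none >= 78, wrap to smallest pos 66 -> NA
Op 3: route key 86: none >= 86, wrap to smallest pos 66 -> NA
Op 4: route key 10: smallest pos >= 10 is 66 -> NA
Op 5: add NB@85 -> ring=[66:NA,85:NB]
Op 6: route key 42: smallest pos >= 42 is 66 -> NA
Op 7: add NC@51 -> ring=[51:NC,66:NA,85:NB]

Answer: NA NA NA NA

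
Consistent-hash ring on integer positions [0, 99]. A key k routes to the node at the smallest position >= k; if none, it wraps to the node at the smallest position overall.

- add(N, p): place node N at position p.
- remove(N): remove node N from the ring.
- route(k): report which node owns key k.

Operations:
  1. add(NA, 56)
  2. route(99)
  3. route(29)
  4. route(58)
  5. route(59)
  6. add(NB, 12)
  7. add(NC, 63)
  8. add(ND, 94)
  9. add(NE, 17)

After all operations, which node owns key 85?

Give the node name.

Answer: ND

Derivation:
Op 1: add NA@56 -> ring=[56:NA]
Op 2: route key 99: none >= 99, wrap to smallest pos 56 -> NA
Op 3: route key 29: smallest pos >= 29 is 56 -> NA
Op 4: route key 58: none >= 58, wrap to smallest pos 56 -> NA
Op 5: route key 59: none >= 59, wrap to smallest pos 56 -> NA
Op 6: add NB@12 -> ring=[12:NB,56:NA]
Op 7: add NC@63 -> ring=[12:NB,56:NA,63:NC]
Op 8: add ND@94 -> ring=[12:NB,56:NA,63:NC,94:ND]
Op 9: add NE@17 -> ring=[12:NB,17:NE,56:NA,63:NC,94:ND]
Final route key 85: smallest pos >= 85 is 94 -> ND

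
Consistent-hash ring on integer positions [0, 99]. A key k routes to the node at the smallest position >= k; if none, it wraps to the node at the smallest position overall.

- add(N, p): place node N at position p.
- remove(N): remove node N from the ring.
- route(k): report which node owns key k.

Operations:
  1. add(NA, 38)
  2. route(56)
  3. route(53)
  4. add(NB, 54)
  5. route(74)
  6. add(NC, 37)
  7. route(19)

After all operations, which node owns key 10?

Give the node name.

Op 1: add NA@38 -> ring=[38:NA]
Op 2: route key 56: none >= 56, wrap to smallest pos 38 -> NA
Op 3: route key 53: none >= 53, wrap to smallest pos 38 -> NA
Op 4: add NB@54 -> ring=[38:NA,54:NB]
Op 5: route key 74: none >= 74, wrap to smallest pos 38 -> NA
Op 6: add NC@37 -> ring=[37:NC,38:NA,54:NB]
Op 7: route key 19: smallest pos >= 19 is 37 -> NC
Final route key 10: smallest pos >= 10 is 37 -> NC

Answer: NC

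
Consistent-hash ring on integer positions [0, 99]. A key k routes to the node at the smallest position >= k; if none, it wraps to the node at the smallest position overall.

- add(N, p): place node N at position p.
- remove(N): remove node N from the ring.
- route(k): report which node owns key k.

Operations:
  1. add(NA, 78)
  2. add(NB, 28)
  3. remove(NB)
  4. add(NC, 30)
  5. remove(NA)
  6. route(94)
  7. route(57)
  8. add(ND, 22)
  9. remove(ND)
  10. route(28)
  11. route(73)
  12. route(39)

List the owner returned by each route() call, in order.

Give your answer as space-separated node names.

Op 1: add NA@78 -> ring=[78:NA]
Op 2: add NB@28 -> ring=[28:NB,78:NA]
Op 3: remove NB -> ring=[78:NA]
Op 4: add NC@30 -> ring=[30:NC,78:NA]
Op 5: remove NA -> ring=[30:NC]
Op 6: route key 94: none >= 94, wrap to smallest pos 30 -> NC
Op 7: route key 57: none >= 57, wrap to smallest pos 30 -> NC
Op 8: add ND@22 -> ring=[22:ND,30:NC]
Op 9: remove ND -> ring=[30:NC]
Op 10: route key 28: smallest pos >= 28 is 30 -> NC
Op 11: route key 73: none >= 73, wrap to smallest pos 30 -> NC
Op 12: route key 39: none >= 39, wrap to smallest pos 30 -> NC

Answer: NC NC NC NC NC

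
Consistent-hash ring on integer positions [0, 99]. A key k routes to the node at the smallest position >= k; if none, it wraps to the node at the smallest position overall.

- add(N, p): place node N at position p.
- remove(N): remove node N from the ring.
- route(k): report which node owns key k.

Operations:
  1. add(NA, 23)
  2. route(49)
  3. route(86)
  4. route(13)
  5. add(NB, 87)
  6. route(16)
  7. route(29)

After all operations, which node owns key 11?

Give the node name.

Op 1: add NA@23 -> ring=[23:NA]
Op 2: route key 49: none >= 49, wrap to smallest pos 23 -> NA
Op 3: route key 86: none >= 86, wrap to smallest pos 23 -> NA
Op 4: route key 13: smallest pos >= 13 is 23 -> NA
Op 5: add NB@87 -> ring=[23:NA,87:NB]
Op 6: route key 16: smallest pos >= 16 is 23 -> NA
Op 7: route key 29: smallest pos >= 29 is 87 -> NB
Final route key 11: smallest pos >= 11 is 23 -> NA

Answer: NA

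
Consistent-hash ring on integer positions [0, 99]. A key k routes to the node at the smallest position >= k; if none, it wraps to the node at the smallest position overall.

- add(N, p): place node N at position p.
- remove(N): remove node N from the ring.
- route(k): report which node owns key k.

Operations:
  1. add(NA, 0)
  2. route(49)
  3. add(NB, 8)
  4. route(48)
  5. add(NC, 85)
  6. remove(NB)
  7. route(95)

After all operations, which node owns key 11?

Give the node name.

Op 1: add NA@0 -> ring=[0:NA]
Op 2: route key 49: none >= 49, wrap to smallest pos 0 -> NA
Op 3: add NB@8 -> ring=[0:NA,8:NB]
Op 4: route key 48: none >= 48, wrap to smallest pos 0 -> NA
Op 5: add NC@85 -> ring=[0:NA,8:NB,85:NC]
Op 6: remove NB -> ring=[0:NA,85:NC]
Op 7: route key 95: none >= 95, wrap to smallest pos 0 -> NA
Final route key 11: smallest pos >= 11 is 85 -> NC

Answer: NC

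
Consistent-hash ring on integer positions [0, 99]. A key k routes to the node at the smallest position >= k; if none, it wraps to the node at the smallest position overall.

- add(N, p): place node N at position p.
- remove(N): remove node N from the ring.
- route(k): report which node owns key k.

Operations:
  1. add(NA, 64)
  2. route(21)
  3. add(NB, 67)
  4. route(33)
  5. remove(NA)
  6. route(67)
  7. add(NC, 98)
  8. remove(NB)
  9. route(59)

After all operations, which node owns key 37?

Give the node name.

Answer: NC

Derivation:
Op 1: add NA@64 -> ring=[64:NA]
Op 2: route key 21: smallest pos >= 21 is 64 -> NA
Op 3: add NB@67 -> ring=[64:NA,67:NB]
Op 4: route key 33: smallest pos >= 33 is 64 -> NA
Op 5: remove NA -> ring=[67:NB]
Op 6: route key 67: smallest pos >= 67 is 67 -> NB
Op 7: add NC@98 -> ring=[67:NB,98:NC]
Op 8: remove NB -> ring=[98:NC]
Op 9: route key 59: smallest pos >= 59 is 98 -> NC
Final route key 37: smallest pos >= 37 is 98 -> NC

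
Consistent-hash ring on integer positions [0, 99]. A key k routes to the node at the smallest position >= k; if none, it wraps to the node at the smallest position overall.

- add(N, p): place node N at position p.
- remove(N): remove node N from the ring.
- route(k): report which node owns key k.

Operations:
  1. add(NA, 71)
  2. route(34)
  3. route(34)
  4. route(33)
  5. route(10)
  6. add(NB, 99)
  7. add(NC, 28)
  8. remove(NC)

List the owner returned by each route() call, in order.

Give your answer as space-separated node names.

Op 1: add NA@71 -> ring=[71:NA]
Op 2: route key 34: smallest pos >= 34 is 71 -> NA
Op 3: route key 34: smallest pos >= 34 is 71 -> NA
Op 4: route key 33: smallest pos >= 33 is 71 -> NA
Op 5: route key 10: smallest pos >= 10 is 71 -> NA
Op 6: add NB@99 -> ring=[71:NA,99:NB]
Op 7: add NC@28 -> ring=[28:NC,71:NA,99:NB]
Op 8: remove NC -> ring=[71:NA,99:NB]

Answer: NA NA NA NA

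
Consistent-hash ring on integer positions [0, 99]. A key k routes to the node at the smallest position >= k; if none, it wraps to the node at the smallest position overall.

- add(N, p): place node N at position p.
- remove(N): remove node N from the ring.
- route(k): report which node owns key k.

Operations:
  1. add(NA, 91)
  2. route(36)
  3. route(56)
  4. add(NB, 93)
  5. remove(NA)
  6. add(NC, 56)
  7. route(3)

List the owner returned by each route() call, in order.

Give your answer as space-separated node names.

Op 1: add NA@91 -> ring=[91:NA]
Op 2: route key 36: smallest pos >= 36 is 91 -> NA
Op 3: route key 56: smallest pos >= 56 is 91 -> NA
Op 4: add NB@93 -> ring=[91:NA,93:NB]
Op 5: remove NA -> ring=[93:NB]
Op 6: add NC@56 -> ring=[56:NC,93:NB]
Op 7: route key 3: smallest pos >= 3 is 56 -> NC

Answer: NA NA NC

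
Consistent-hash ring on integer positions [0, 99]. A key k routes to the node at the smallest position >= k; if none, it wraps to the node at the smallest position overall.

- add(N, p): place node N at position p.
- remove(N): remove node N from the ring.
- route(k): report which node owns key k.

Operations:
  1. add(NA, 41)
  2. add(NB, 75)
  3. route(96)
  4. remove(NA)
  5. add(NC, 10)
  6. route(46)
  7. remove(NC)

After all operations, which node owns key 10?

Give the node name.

Op 1: add NA@41 -> ring=[41:NA]
Op 2: add NB@75 -> ring=[41:NA,75:NB]
Op 3: route key 96: none >= 96, wrap to smallest pos 41 -> NA
Op 4: remove NA -> ring=[75:NB]
Op 5: add NC@10 -> ring=[10:NC,75:NB]
Op 6: route key 46: smallest pos >= 46 is 75 -> NB
Op 7: remove NC -> ring=[75:NB]
Final route key 10: smallest pos >= 10 is 75 -> NB

Answer: NB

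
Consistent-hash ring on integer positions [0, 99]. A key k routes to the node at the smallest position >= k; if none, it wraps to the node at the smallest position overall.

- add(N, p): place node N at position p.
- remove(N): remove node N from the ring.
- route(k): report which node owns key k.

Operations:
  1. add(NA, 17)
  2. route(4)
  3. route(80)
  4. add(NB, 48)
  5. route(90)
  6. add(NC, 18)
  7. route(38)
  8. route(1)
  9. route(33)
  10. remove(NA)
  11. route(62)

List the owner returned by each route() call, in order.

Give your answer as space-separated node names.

Answer: NA NA NA NB NA NB NC

Derivation:
Op 1: add NA@17 -> ring=[17:NA]
Op 2: route key 4: smallest pos >= 4 is 17 -> NA
Op 3: route key 80: none >= 80, wrap to smallest pos 17 -> NA
Op 4: add NB@48 -> ring=[17:NA,48:NB]
Op 5: route key 90: none >= 90, wrap to smallest pos 17 -> NA
Op 6: add NC@18 -> ring=[17:NA,18:NC,48:NB]
Op 7: route key 38: smallest pos >= 38 is 48 -> NB
Op 8: route key 1: smallest pos >= 1 is 17 -> NA
Op 9: route key 33: smallest pos >= 33 is 48 -> NB
Op 10: remove NA -> ring=[18:NC,48:NB]
Op 11: route key 62: none >= 62, wrap to smallest pos 18 -> NC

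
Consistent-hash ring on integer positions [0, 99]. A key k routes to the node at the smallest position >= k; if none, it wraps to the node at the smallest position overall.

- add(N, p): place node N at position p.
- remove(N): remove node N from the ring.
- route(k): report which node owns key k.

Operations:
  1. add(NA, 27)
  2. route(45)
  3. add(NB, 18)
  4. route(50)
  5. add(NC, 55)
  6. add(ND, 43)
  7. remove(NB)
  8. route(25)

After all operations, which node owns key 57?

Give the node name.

Op 1: add NA@27 -> ring=[27:NA]
Op 2: route key 45: none >= 45, wrap to smallest pos 27 -> NA
Op 3: add NB@18 -> ring=[18:NB,27:NA]
Op 4: route key 50: none >= 50, wrap to smallest pos 18 -> NB
Op 5: add NC@55 -> ring=[18:NB,27:NA,55:NC]
Op 6: add ND@43 -> ring=[18:NB,27:NA,43:ND,55:NC]
Op 7: remove NB -> ring=[27:NA,43:ND,55:NC]
Op 8: route key 25: smallest pos >= 25 is 27 -> NA
Final route key 57: none >= 57, wrap to smallest pos 27 -> NA

Answer: NA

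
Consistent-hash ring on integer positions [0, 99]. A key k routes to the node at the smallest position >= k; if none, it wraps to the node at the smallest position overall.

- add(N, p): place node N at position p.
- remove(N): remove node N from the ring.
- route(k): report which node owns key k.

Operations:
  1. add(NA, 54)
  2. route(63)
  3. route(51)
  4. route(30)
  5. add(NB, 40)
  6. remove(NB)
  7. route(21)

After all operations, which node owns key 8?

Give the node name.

Op 1: add NA@54 -> ring=[54:NA]
Op 2: route key 63: none >= 63, wrap to smallest pos 54 -> NA
Op 3: route key 51: smallest pos >= 51 is 54 -> NA
Op 4: route key 30: smallest pos >= 30 is 54 -> NA
Op 5: add NB@40 -> ring=[40:NB,54:NA]
Op 6: remove NB -> ring=[54:NA]
Op 7: route key 21: smallest pos >= 21 is 54 -> NA
Final route key 8: smallest pos >= 8 is 54 -> NA

Answer: NA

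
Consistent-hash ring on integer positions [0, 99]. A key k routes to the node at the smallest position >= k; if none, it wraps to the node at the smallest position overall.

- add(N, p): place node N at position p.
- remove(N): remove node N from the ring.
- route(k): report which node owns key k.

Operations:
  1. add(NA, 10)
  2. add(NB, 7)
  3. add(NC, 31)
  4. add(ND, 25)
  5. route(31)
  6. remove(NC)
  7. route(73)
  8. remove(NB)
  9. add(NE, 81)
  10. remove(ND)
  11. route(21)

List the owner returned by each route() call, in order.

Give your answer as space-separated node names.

Op 1: add NA@10 -> ring=[10:NA]
Op 2: add NB@7 -> ring=[7:NB,10:NA]
Op 3: add NC@31 -> ring=[7:NB,10:NA,31:NC]
Op 4: add ND@25 -> ring=[7:NB,10:NA,25:ND,31:NC]
Op 5: route key 31: smallest pos >= 31 is 31 -> NC
Op 6: remove NC -> ring=[7:NB,10:NA,25:ND]
Op 7: route key 73: none >= 73, wrap to smallest pos 7 -> NB
Op 8: remove NB -> ring=[10:NA,25:ND]
Op 9: add NE@81 -> ring=[10:NA,25:ND,81:NE]
Op 10: remove ND -> ring=[10:NA,81:NE]
Op 11: route key 21: smallest pos >= 21 is 81 -> NE

Answer: NC NB NE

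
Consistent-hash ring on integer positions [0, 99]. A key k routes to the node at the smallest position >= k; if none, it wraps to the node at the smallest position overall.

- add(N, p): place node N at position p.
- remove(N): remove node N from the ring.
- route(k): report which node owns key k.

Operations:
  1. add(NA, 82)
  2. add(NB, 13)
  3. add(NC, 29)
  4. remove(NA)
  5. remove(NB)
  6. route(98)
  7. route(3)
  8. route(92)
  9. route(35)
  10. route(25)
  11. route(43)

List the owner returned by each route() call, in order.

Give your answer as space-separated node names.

Answer: NC NC NC NC NC NC

Derivation:
Op 1: add NA@82 -> ring=[82:NA]
Op 2: add NB@13 -> ring=[13:NB,82:NA]
Op 3: add NC@29 -> ring=[13:NB,29:NC,82:NA]
Op 4: remove NA -> ring=[13:NB,29:NC]
Op 5: remove NB -> ring=[29:NC]
Op 6: route key 98: none >= 98, wrap to smallest pos 29 -> NC
Op 7: route key 3: smallest pos >= 3 is 29 -> NC
Op 8: route key 92: none >= 92, wrap to smallest pos 29 -> NC
Op 9: route key 35: none >= 35, wrap to smallest pos 29 -> NC
Op 10: route key 25: smallest pos >= 25 is 29 -> NC
Op 11: route key 43: none >= 43, wrap to smallest pos 29 -> NC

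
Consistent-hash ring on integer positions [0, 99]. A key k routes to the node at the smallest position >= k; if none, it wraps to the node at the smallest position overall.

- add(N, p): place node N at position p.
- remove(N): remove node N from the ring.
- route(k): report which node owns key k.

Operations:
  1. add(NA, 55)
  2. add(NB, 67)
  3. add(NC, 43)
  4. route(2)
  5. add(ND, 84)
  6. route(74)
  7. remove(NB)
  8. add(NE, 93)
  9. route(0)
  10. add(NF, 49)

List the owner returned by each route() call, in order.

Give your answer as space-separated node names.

Answer: NC ND NC

Derivation:
Op 1: add NA@55 -> ring=[55:NA]
Op 2: add NB@67 -> ring=[55:NA,67:NB]
Op 3: add NC@43 -> ring=[43:NC,55:NA,67:NB]
Op 4: route key 2: smallest pos >= 2 is 43 -> NC
Op 5: add ND@84 -> ring=[43:NC,55:NA,67:NB,84:ND]
Op 6: route key 74: smallest pos >= 74 is 84 -> ND
Op 7: remove NB -> ring=[43:NC,55:NA,84:ND]
Op 8: add NE@93 -> ring=[43:NC,55:NA,84:ND,93:NE]
Op 9: route key 0: smallest pos >= 0 is 43 -> NC
Op 10: add NF@49 -> ring=[43:NC,49:NF,55:NA,84:ND,93:NE]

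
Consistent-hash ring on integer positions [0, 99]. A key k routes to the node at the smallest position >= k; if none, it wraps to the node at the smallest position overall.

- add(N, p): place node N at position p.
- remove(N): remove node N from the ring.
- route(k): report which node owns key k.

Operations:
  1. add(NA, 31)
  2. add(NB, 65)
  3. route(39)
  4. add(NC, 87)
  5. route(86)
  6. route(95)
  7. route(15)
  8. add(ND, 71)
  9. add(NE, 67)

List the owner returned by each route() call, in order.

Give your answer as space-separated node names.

Op 1: add NA@31 -> ring=[31:NA]
Op 2: add NB@65 -> ring=[31:NA,65:NB]
Op 3: route key 39: smallest pos >= 39 is 65 -> NB
Op 4: add NC@87 -> ring=[31:NA,65:NB,87:NC]
Op 5: route key 86: smallest pos >= 86 is 87 -> NC
Op 6: route key 95: none >= 95, wrap to smallest pos 31 -> NA
Op 7: route key 15: smallest pos >= 15 is 31 -> NA
Op 8: add ND@71 -> ring=[31:NA,65:NB,71:ND,87:NC]
Op 9: add NE@67 -> ring=[31:NA,65:NB,67:NE,71:ND,87:NC]

Answer: NB NC NA NA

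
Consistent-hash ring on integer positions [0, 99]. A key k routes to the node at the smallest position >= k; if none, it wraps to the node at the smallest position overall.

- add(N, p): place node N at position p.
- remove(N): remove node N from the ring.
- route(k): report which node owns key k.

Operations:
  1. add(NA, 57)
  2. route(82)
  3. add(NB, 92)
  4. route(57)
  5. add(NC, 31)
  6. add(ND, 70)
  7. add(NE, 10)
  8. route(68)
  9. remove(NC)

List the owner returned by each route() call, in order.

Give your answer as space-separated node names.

Answer: NA NA ND

Derivation:
Op 1: add NA@57 -> ring=[57:NA]
Op 2: route key 82: none >= 82, wrap to smallest pos 57 -> NA
Op 3: add NB@92 -> ring=[57:NA,92:NB]
Op 4: route key 57: smallest pos >= 57 is 57 -> NA
Op 5: add NC@31 -> ring=[31:NC,57:NA,92:NB]
Op 6: add ND@70 -> ring=[31:NC,57:NA,70:ND,92:NB]
Op 7: add NE@10 -> ring=[10:NE,31:NC,57:NA,70:ND,92:NB]
Op 8: route key 68: smallest pos >= 68 is 70 -> ND
Op 9: remove NC -> ring=[10:NE,57:NA,70:ND,92:NB]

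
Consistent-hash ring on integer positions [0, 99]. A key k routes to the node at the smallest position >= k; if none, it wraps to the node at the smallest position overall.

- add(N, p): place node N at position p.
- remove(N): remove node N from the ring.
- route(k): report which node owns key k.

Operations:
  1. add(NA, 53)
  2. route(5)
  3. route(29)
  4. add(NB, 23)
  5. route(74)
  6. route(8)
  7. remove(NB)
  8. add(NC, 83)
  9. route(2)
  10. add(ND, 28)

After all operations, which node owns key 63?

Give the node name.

Answer: NC

Derivation:
Op 1: add NA@53 -> ring=[53:NA]
Op 2: route key 5: smallest pos >= 5 is 53 -> NA
Op 3: route key 29: smallest pos >= 29 is 53 -> NA
Op 4: add NB@23 -> ring=[23:NB,53:NA]
Op 5: route key 74: none >= 74, wrap to smallest pos 23 -> NB
Op 6: route key 8: smallest pos >= 8 is 23 -> NB
Op 7: remove NB -> ring=[53:NA]
Op 8: add NC@83 -> ring=[53:NA,83:NC]
Op 9: route key 2: smallest pos >= 2 is 53 -> NA
Op 10: add ND@28 -> ring=[28:ND,53:NA,83:NC]
Final route key 63: smallest pos >= 63 is 83 -> NC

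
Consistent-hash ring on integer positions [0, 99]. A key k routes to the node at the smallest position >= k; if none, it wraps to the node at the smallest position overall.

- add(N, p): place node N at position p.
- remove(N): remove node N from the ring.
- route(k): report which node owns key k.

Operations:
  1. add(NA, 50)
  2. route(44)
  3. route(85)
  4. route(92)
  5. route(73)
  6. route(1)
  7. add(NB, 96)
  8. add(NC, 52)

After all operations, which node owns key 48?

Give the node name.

Answer: NA

Derivation:
Op 1: add NA@50 -> ring=[50:NA]
Op 2: route key 44: smallest pos >= 44 is 50 -> NA
Op 3: route key 85: none >= 85, wrap to smallest pos 50 -> NA
Op 4: route key 92: none >= 92, wrap to smallest pos 50 -> NA
Op 5: route key 73: none >= 73, wrap to smallest pos 50 -> NA
Op 6: route key 1: smallest pos >= 1 is 50 -> NA
Op 7: add NB@96 -> ring=[50:NA,96:NB]
Op 8: add NC@52 -> ring=[50:NA,52:NC,96:NB]
Final route key 48: smallest pos >= 48 is 50 -> NA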